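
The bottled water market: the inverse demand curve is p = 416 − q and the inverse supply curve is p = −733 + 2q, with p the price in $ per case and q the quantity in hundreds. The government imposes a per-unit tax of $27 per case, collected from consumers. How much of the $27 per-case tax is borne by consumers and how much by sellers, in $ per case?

Inverting to q(p) form: qd = 416 − p; qs = 0.5p + 366.5.
Before the tax: set 416 − p = 0.5p + 366.5 → p* = $33, q* = 383.
With the tax collected from consumers, demand (in seller-price terms) shifts: qd = 416 − (p + 27).
Solving gives q = 374 with consumers paying $42 and sellers receiving $15 (the $27 wedge).
Burden on consumers: $9; on sellers: $18. (They sum to $27.)

Consumers bear $9 per case; sellers bear $18 per case.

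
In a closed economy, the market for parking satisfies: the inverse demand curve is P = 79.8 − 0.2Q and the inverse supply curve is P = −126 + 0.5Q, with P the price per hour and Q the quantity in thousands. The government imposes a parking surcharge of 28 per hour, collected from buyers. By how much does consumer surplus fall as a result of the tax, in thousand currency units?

Rewrite in direct form: Qd = 399 − 5P and Qs = 2P + 252.
Before the tax: set 399 − 5P = 2P + 252 → P* = 21, Q* = 294.
With the tax collected from buyers, demand (in seller-price terms) shifts: Qd = 399 − 5(P + 28).
New equilibrium: buyers pay 29, suppliers receive 1, Q = 254. (Wedge: Pb − Ps = 28.)
ΔCS is the trapezoid between Q = 254 and Q = 294 of height 8: ½ · (294 + 254) · 8 = 2192.

Consumer surplus falls by 2192 thousand.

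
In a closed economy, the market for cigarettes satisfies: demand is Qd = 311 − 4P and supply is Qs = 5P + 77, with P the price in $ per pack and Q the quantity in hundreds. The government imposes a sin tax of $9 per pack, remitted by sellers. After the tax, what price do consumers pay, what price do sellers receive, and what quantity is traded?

Consumers pay $31; sellers receive $22; quantity = 187.

Without the tax, 311 − 4P = 5P + 77 gives 9P = 234, so P* = $26 and Q* = 207.
With the tax collected from sellers, supply shifts: Qs = 5(P − 9) + 77.
Solving gives Q = 187 with consumers paying $31 and sellers receiving $22 (the $9 wedge).
The less price-elastic side of the market bears the larger share of a per-unit tax.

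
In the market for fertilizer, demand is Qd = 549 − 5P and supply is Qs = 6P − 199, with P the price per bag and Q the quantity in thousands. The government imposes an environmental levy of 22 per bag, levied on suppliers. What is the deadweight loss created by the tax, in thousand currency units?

Before the tax: set 549 − 5P = 6P − 199 → P* = 68, Q* = 209.
With the tax collected from suppliers, supply shifts: Qs = 6(P − 22) − 199.
New equilibrium: consumers pay 80, suppliers receive 58, Q = 149. (Wedge: Pb − Ps = 22.)
Quantity falls by |ΔQ| = |209 − 149| = 60.
DWL = ½ · t · |ΔQ| = ½ · 22 · 60 = 660.

Deadweight loss = 660 thousand.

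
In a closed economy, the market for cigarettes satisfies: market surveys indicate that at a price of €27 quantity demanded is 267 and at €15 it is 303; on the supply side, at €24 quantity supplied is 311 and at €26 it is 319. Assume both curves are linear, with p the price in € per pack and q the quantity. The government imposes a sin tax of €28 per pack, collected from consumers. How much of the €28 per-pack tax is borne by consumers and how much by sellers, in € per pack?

Demand slope: (303 − 267)/(15 − 27) = -3, so qd = 348 − 3p.
Supply slope: (319 − 311)/(26 − 24) = 4, so qs = 4p + 215.
Without the tax, 348 − 3p = 4p + 215 gives 7p = 133, so p* = €19 and q* = 291.
With the tax collected from consumers, demand (in seller-price terms) shifts: qd = 348 − 3(p + 28).
New equilibrium: consumers pay €35, sellers receive €7, q = 243. (Wedge: pb − ps = 28.)
Burden on consumers: €16; on sellers: €12. (They sum to €28.)

Consumers bear €16 per pack; sellers bear €12 per pack.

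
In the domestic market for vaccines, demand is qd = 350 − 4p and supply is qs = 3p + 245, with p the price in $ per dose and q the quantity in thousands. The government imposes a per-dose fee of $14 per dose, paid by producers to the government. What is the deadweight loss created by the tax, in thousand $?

Without the tax, 350 − 4p = 3p + 245 gives 7p = 105, so p* = $15 and q* = 290.
With the tax collected from producers, supply shifts: qs = 3(p − 14) + 245.
Solving gives q = 266 with buyers paying $21 and producers receiving $7 (the $14 wedge).
Quantity falls by |ΔQ| = |290 − 266| = 24.
DWL = ½ · t · |ΔQ| = ½ · 14 · 24 = $168.

Deadweight loss = $168 thousand.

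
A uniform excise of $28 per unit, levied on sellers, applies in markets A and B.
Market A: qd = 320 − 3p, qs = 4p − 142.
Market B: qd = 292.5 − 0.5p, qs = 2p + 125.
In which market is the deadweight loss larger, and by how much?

Market A, by $515.2.

Market A: pre-tax p* = $66, q* = 122; post-tax q = 74; deadweight loss = $672.
Market B: pre-tax p* = $67, q* = 259; post-tax q = 247.8; deadweight loss = $156.8.
Difference: $672 vs $156.8 → market A is larger by $515.2.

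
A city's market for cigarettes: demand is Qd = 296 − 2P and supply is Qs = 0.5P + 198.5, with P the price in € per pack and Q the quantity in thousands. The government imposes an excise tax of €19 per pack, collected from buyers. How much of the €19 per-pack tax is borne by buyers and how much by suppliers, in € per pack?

Before the tax: set 296 − 2P = 0.5P + 198.5 → P* = €39, Q* = 218.
With the tax collected from buyers, demand (in seller-price terms) shifts: Qd = 296 − 2(P + 19).
Solving gives Q = 210.4 with buyers paying €42.8 and suppliers receiving €23.8 (the €19 wedge).
Burden on buyers: €3.8; on suppliers: €15.2. (They sum to €19.)
The less price-elastic side of the market bears the larger share of a per-unit tax.

Buyers bear €3.8 per pack; suppliers bear €15.2 per pack.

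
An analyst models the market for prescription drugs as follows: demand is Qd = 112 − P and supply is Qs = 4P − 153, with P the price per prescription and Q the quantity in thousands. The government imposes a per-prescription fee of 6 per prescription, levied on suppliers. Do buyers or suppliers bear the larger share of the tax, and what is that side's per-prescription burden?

Without the tax, 112 − P = 4P − 153 gives 5P = 265, so P* = 53 and Q* = 59.
With the tax collected from suppliers, supply shifts: Qs = 4(P − 6) − 153.
Solving gives Q = 54.2 with buyers paying 57.8 and suppliers receiving 51.8 (the 6 wedge).
Per-prescription burden: buyers 4.8, suppliers 1.2.
Buyers take the larger share because demand is less price-elastic here (demand slope 1 vs supply slope 4).

Buyers bear the larger share: 4.8 per prescription.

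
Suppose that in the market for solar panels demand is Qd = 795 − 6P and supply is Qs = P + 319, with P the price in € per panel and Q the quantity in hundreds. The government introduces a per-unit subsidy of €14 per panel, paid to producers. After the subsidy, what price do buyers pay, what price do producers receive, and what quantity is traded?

Before the subsidy: set 795 − 6P = P + 319 → P* = €68, Q* = 387.
With a per-unit subsidy paid to producers, each receives P + 14 per unit sold, so supply becomes Qs = (P + 14) + 319.
New equilibrium: buyers pay €66, producers receive €80, Q = 399. (Wedge: Pb − Ps = −14.)

Buyers pay €66; producers receive €80; quantity = 399.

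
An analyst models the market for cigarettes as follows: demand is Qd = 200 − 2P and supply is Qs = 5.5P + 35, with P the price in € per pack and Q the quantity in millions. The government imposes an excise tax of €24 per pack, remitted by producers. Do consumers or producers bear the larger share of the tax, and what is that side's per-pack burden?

Before the tax: set 200 − 2P = 5.5P + 35 → P* = €22, Q* = 156.
With the tax collected from producers, supply shifts: Qs = 5.5(P − 24) + 35.
New equilibrium: consumers pay €39.6, producers receive €15.6, Q = 120.8. (Wedge: Pb − Ps = 24.)
Per-pack burden: consumers €17.6, producers €6.4.
Consumers take the larger share because demand is less price-elastic here (demand slope 2 vs supply slope 5.5).

Consumers bear the larger share: €17.6 per pack.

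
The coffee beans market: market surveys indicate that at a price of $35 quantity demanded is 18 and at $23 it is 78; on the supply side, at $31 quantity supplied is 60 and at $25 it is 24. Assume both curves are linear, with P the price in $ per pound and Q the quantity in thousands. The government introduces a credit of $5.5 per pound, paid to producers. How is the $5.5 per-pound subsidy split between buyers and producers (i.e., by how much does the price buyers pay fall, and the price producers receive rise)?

Demand slope: (78 − 18)/(23 − 35) = -5, so Qd = 193 − 5P.
Supply slope: (24 − 60)/(25 − 31) = 6, so Qs = 6P − 126.
Without the subsidy, 193 − 5P = 6P − 126 gives 11P = 319, so P* = $29 and Q* = 48.
With a per-unit subsidy paid to producers, each receives P + 5.5 per unit sold, so supply becomes Qs = 6(P + 5.5) − 126.
Solving gives Q = 63 with buyers paying $26 and producers receiving $31.5 (the $5.5 wedge).
Gain to buyers: $3; to producers: $2.5. (They sum to $5.5.)

Buyers gain $3 per pound; producers gain $2.5 per pound.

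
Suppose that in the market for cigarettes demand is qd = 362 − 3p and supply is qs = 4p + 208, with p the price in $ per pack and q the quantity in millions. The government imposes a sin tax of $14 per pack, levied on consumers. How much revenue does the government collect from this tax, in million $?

Without the tax, 362 − 3p = 4p + 208 gives 7p = 154, so p* = $22 and q* = 296.
With the tax collected from consumers, demand (in seller-price terms) shifts: qd = 362 − 3(p + 14).
Solving gives q = 272 with consumers paying $30 and sellers receiving $16 (the $14 wedge).
Revenue = t · Q = 14 · 272 = $3808.

Tax revenue = $3808 million.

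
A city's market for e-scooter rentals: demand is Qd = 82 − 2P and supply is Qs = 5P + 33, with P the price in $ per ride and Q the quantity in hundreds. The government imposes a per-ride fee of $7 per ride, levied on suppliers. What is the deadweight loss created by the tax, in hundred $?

Before the tax: set 82 − 2P = 5P + 33 → P* = $7, Q* = 68.
With the tax collected from suppliers, supply shifts: Qs = 5(P − 7) + 33.
Solving gives Q = 58 with buyers paying $12 and suppliers receiving $5 (the $7 wedge).
Quantity falls by |ΔQ| = |68 − 58| = 10.
DWL = ½ · t · |ΔQ| = ½ · 7 · 10 = $35.

Deadweight loss = $35 hundred.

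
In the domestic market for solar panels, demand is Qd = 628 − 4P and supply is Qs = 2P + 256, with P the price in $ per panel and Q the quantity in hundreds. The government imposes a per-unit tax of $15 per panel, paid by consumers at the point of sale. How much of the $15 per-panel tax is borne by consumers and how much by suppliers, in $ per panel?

Without the tax, 628 − 4P = 2P + 256 gives 6P = 372, so P* = $62 and Q* = 380.
With the tax collected from consumers, demand (in seller-price terms) shifts: Qd = 628 − 4(P + 15).
Solving gives Q = 360 with consumers paying $67 and suppliers receiving $52 (the $15 wedge).
Burden on consumers: $5; on suppliers: $10. (They sum to $15.)
The less price-elastic side of the market bears the larger share of a per-unit tax.

Consumers bear $5 per panel; suppliers bear $10 per panel.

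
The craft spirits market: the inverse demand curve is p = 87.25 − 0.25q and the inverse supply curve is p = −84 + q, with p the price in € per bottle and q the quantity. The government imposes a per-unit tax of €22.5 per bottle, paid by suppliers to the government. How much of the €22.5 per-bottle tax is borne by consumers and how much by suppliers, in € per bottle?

Rewrite in direct form: qd = 349 − 4p and qs = p + 84.
Before the tax: set 349 − 4p = p + 84 → p* = €53, q* = 137.
With the tax collected from suppliers, supply shifts: qs = (p − 22.5) + 84.
Solving gives q = 119 with consumers paying €57.5 and suppliers receiving €35 (the €22.5 wedge).
Burden on consumers: €4.5; on suppliers: €18. (They sum to €22.5.)
The less price-elastic side of the market bears the larger share of a per-unit tax.

Consumers bear €4.5 per bottle; suppliers bear €18 per bottle.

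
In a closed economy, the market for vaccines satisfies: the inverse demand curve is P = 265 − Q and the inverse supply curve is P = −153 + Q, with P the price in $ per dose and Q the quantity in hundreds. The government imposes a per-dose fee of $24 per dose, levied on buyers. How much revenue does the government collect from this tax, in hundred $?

Tax revenue = $4728 hundred.

Rewrite in direct form: Qd = 265 − P and Qs = P + 153.
Before the tax: set 265 − P = P + 153 → P* = $56, Q* = 209.
With the tax collected from buyers, demand (in seller-price terms) shifts: Qd = 265 − (P + 24).
Solving gives Q = 197 with buyers paying $68 and suppliers receiving $44 (the $24 wedge).
Revenue = t · Q = 24 · 197 = $4728.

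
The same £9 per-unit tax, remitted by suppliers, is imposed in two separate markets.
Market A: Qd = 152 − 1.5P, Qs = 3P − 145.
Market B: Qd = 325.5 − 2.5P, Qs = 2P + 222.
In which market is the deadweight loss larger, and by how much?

Market A: pre-tax P* = £66, Q* = 53; post-tax Q = 44; deadweight loss = £40.5.
Market B: pre-tax P* = £23, Q* = 268; post-tax Q = 258; deadweight loss = £45.
Difference: £40.5 vs £45 → market B is larger by £4.5.

Market B, by £4.5.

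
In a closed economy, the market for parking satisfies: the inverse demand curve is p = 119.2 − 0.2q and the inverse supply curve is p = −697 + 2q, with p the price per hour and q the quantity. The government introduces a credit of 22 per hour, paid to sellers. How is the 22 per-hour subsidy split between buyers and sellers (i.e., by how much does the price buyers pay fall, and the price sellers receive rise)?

Buyers gain 2 per hour; sellers gain 20 per hour.

Rewrite in direct form: qd = 596 − 5p and qs = 0.5p + 348.5.
Without the subsidy, 596 − 5p = 0.5p + 348.5 gives 5.5p = 247.5, so p* = 45 and q* = 371.
With a per-unit subsidy paid to sellers, each receives p + 22 per unit sold, so supply becomes qs = 0.5(p + 22) + 348.5.
Solving gives q = 381 with buyers paying 43 and sellers receiving 65 (the 22 wedge).
Gain to buyers: 2; to sellers: 20. (They sum to 22.)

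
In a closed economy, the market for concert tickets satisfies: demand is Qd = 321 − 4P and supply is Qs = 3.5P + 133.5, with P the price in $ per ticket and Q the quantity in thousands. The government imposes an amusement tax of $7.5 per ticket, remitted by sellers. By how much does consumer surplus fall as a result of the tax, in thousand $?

Without the tax, 321 − 4P = 3.5P + 133.5 gives 7.5P = 187.5, so P* = $25 and Q* = 221.
With the tax collected from sellers, supply shifts: Qs = 3.5(P − 7.5) + 133.5.
New equilibrium: buyers pay $28.5, sellers receive $21, Q = 207. (Wedge: Pb − Ps = 7.5.)
ΔCS is the trapezoid between Q = 207 and Q = 221 of height $3.5: ½ · (221 + 207) · 3.5 = $749.

Consumer surplus falls by $749 thousand.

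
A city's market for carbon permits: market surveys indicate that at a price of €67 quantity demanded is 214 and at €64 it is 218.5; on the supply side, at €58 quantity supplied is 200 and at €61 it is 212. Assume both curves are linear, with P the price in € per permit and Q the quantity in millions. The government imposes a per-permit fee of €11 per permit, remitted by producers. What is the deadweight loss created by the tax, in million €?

Demand slope: (218.5 − 214)/(64 − 67) = -1.5, so Qd = 314.5 − 1.5P.
Supply slope: (212 − 200)/(61 − 58) = 4, so Qs = 4P − 32.
Without the tax, 314.5 − 1.5P = 4P − 32 gives 5.5P = 346.5, so P* = €63 and Q* = 220.
With the tax collected from producers, supply shifts: Qs = 4(P − 11) − 32.
Solving gives Q = 208 with consumers paying €71 and producers receiving €60 (the €11 wedge).
Quantity falls by |ΔQ| = |220 − 208| = 12.
DWL = ½ · t · |ΔQ| = ½ · 11 · 12 = €66.

Deadweight loss = €66 million.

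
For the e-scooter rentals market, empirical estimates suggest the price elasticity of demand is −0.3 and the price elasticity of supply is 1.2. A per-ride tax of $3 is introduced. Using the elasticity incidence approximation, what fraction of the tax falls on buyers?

Incidence ratio: buyers' share ≈ εs / (εs + |εd|) = 1.2 / (1.2 + 0.3) = 0.8.
Supply is the more elastic side, so buyers bear the larger share.

Buyers' share ≈ 0.8.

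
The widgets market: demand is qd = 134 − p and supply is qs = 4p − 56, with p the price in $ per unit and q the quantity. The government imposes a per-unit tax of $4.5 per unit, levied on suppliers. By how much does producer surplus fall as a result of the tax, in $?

Without the tax, 134 − p = 4p − 56 gives 5p = 190, so p* = $38 and q* = 96.
With the tax collected from suppliers, supply shifts: qs = 4(p − 4.5) − 56.
New equilibrium: buyers pay $41.6, suppliers receive $37.1, q = 92.4. (Wedge: pb − ps = 4.5.)
ΔPS is the trapezoid between Q = 92.4 and Q = 96 of height $0.9: ½ · (96 + 92.4) · 0.9 = $84.78.

Producer surplus falls by $84.78.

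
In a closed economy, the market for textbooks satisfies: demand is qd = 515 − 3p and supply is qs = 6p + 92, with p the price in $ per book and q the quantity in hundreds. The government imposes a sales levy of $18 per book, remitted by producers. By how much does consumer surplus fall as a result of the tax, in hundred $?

Consumer surplus falls by $4272 hundred.

Before the tax: set 515 − 3p = 6p + 92 → p* = $47, q* = 374.
With the tax collected from producers, supply shifts: qs = 6(p − 18) + 92.
Solving gives q = 338 with consumers paying $59 and producers receiving $41 (the $18 wedge).
ΔCS is the trapezoid between Q = 338 and Q = 374 of height $12: ½ · (374 + 338) · 12 = $4272.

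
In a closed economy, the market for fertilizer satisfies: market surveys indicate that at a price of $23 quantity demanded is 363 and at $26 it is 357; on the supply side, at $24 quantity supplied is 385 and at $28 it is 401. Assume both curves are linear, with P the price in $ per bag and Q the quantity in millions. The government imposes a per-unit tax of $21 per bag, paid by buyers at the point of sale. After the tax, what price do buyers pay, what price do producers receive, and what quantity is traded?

Demand slope: (357 − 363)/(26 − 23) = -2, so Qd = 409 − 2P.
Supply slope: (401 − 385)/(28 − 24) = 4, so Qs = 4P + 289.
Before the tax: set 409 − 2P = 4P + 289 → P* = $20, Q* = 369.
With the tax collected from buyers, demand (in seller-price terms) shifts: Qd = 409 − 2(P + 21).
Solving gives Q = 341 with buyers paying $34 and producers receiving $13 (the $21 wedge).

Buyers pay $34; producers receive $13; quantity = 341.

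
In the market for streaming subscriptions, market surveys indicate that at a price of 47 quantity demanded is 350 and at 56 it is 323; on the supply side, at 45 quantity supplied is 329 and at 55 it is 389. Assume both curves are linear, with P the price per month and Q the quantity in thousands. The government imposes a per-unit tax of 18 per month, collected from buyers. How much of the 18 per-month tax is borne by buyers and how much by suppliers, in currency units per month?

Buyers bear 12 per month; suppliers bear 6 per month.

Demand slope: (323 − 350)/(56 − 47) = -3, so Qd = 491 − 3P.
Supply slope: (389 − 329)/(55 − 45) = 6, so Qs = 6P + 59.
Before the tax: set 491 − 3P = 6P + 59 → P* = 48, Q* = 347.
With the tax collected from buyers, demand (in seller-price terms) shifts: Qd = 491 − 3(P + 18).
New equilibrium: buyers pay 60, suppliers receive 42, Q = 311. (Wedge: Pb − Ps = 18.)
Burden on buyers: 12; on suppliers: 6. (They sum to 18.)
The less price-elastic side of the market bears the larger share of a per-unit tax.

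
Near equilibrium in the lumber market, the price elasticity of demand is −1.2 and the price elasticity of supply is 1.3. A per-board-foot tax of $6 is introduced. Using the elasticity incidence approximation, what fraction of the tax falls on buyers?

Buyers' share ≈ 0.52.

Incidence ratio: buyers' share ≈ εs / (εs + |εd|) = 1.3 / (1.3 + 1.2) = 0.52.
Supply is the more elastic side, so buyers bear the larger share.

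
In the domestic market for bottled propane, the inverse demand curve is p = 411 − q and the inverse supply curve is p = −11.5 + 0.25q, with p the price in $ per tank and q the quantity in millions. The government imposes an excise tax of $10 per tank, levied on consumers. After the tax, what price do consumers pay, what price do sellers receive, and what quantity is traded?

Consumers pay $81; sellers receive $71; quantity = 330.

Rewrite in direct form: qd = 411 − p and qs = 4p + 46.
Before the tax: set 411 − p = 4p + 46 → p* = $73, q* = 338.
With the tax collected from consumers, demand (in seller-price terms) shifts: qd = 411 − (p + 10).
New equilibrium: consumers pay $81, sellers receive $71, q = 330. (Wedge: pb − ps = 10.)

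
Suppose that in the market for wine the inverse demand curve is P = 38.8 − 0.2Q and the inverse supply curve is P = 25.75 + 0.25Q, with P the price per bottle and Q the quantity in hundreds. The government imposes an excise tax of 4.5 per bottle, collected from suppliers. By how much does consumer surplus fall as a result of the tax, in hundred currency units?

Inverting to Q(P) form: Qd = 194 − 5P; Qs = 4P − 103.
Without the tax, 194 − 5P = 4P − 103 gives 9P = 297, so P* = 33 and Q* = 29.
With the tax collected from suppliers, supply shifts: Qs = 4(P − 4.5) − 103.
New equilibrium: consumers pay 35, suppliers receive 30.5, Q = 19. (Wedge: Pb − Ps = 4.5.)
ΔCS is the trapezoid between Q = 19 and Q = 29 of height 2: ½ · (29 + 19) · 2 = 48.

Consumer surplus falls by 48 hundred.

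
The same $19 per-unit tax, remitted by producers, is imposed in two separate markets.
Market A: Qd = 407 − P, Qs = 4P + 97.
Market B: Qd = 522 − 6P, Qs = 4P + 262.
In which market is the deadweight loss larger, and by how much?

Market B, by $288.8.

Market A: pre-tax P* = $62, Q* = 345; post-tax Q = 329.8; deadweight loss = $144.4.
Market B: pre-tax P* = $26, Q* = 366; post-tax Q = 320.4; deadweight loss = $433.2.
Difference: $144.4 vs $433.2 → market B is larger by $288.8.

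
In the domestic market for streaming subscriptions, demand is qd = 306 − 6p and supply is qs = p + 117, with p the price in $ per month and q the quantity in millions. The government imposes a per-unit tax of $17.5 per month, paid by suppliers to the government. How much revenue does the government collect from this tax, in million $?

Tax revenue = $2257.5 million.

Without the tax, 306 − 6p = p + 117 gives 7p = 189, so p* = $27 and q* = 144.
With the tax collected from suppliers, supply shifts: qs = (p − 17.5) + 117.
Solving gives q = 129 with consumers paying $29.5 and suppliers receiving $12 (the $17.5 wedge).
Revenue = t · Q = 17.5 · 129 = $2257.5.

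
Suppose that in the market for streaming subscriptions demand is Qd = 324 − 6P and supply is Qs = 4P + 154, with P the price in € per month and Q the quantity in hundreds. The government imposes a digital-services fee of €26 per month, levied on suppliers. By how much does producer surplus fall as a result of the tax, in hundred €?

Producer surplus falls by €2976.48 hundred.

Without the tax, 324 − 6P = 4P + 154 gives 10P = 170, so P* = €17 and Q* = 222.
With the tax collected from suppliers, supply shifts: Qs = 4(P − 26) + 154.
Solving gives Q = 159.6 with consumers paying €27.4 and suppliers receiving €1.4 (the €26 wedge).
ΔPS is the trapezoid between Q = 159.6 and Q = 222 of height €15.6: ½ · (222 + 159.6) · 15.6 = €2976.48.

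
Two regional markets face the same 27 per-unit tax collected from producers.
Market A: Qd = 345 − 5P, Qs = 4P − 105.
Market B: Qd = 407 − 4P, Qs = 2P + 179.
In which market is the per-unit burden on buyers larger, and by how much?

Market A, by 3.

Market A: pre-tax P* = 50, Q* = 95; post-tax Q = 35; per-unit burden on buyers = 12.
Market B: pre-tax P* = 38, Q* = 255; post-tax Q = 219; per-unit burden on buyers = 9.
Difference: 12 vs 9 → market A is larger by 3.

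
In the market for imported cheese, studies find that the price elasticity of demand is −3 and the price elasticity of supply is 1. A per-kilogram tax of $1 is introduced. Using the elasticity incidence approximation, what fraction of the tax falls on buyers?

Buyers' share ≈ 0.25.

Incidence ratio: buyers' share ≈ εs / (εs + |εd|) = 1 / (1 + 3) = 0.25.
Supply is the less elastic side, so buyers bear the smaller share.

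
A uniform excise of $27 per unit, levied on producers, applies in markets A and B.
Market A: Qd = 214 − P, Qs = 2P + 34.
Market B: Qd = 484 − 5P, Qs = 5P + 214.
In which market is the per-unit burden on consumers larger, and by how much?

Market A, by $4.5.

Market A: pre-tax P* = $60, Q* = 154; post-tax Q = 136; per-unit burden on consumers = $18.
Market B: pre-tax P* = $27, Q* = 349; post-tax Q = 281.5; per-unit burden on consumers = $13.5.
Difference: $18 vs $13.5 → market A is larger by $4.5.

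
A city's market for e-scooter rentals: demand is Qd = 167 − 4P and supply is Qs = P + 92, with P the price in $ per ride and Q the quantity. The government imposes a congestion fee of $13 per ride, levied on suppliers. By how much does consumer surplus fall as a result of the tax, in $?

Without the tax, 167 − 4P = P + 92 gives 5P = 75, so P* = $15 and Q* = 107.
With the tax collected from suppliers, supply shifts: Qs = (P − 13) + 92.
New equilibrium: consumers pay $17.6, suppliers receive $4.6, Q = 96.6. (Wedge: Pb − Ps = 13.)
ΔCS is the trapezoid between Q = 96.6 and Q = 107 of height $2.6: ½ · (107 + 96.6) · 2.6 = $264.68.

Consumer surplus falls by $264.68.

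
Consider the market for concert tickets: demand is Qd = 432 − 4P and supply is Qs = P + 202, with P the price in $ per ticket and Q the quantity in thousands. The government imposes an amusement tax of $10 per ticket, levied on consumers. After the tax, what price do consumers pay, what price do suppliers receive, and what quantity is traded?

Consumers pay $48; suppliers receive $38; quantity = 240.

Before the tax: set 432 − 4P = P + 202 → P* = $46, Q* = 248.
With the tax collected from consumers, demand (in seller-price terms) shifts: Qd = 432 − 4(P + 10).
New equilibrium: consumers pay $48, suppliers receive $38, Q = 240. (Wedge: Pb − Ps = 10.)
The less price-elastic side of the market bears the larger share of a per-unit tax.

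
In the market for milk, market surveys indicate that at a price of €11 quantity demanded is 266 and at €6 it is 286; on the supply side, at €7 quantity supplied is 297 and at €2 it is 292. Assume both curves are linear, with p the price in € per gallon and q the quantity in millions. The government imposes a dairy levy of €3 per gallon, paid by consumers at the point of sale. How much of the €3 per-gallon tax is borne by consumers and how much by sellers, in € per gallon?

Demand slope: (286 − 266)/(6 − 11) = -4, so qd = 310 − 4p.
Supply slope: (292 − 297)/(2 − 7) = 1, so qs = p + 290.
Without the tax, 310 − 4p = p + 290 gives 5p = 20, so p* = €4 and q* = 294.
With the tax collected from consumers, demand (in seller-price terms) shifts: qd = 310 − 4(p + 3).
New equilibrium: consumers pay €4.6, sellers receive €1.6, q = 291.6. (Wedge: pb − ps = 3.)
Burden on consumers: €0.6; on sellers: €2.4. (They sum to €3.)

Consumers bear €0.6 per gallon; sellers bear €2.4 per gallon.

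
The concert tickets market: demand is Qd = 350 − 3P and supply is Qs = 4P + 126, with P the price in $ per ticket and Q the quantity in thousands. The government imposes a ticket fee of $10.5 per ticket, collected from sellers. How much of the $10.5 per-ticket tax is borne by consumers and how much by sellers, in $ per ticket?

Consumers bear $6 per ticket; sellers bear $4.5 per ticket.

Without the tax, 350 − 3P = 4P + 126 gives 7P = 224, so P* = $32 and Q* = 254.
With the tax collected from sellers, supply shifts: Qs = 4(P − 10.5) + 126.
New equilibrium: consumers pay $38, sellers receive $27.5, Q = 236. (Wedge: Pb − Ps = 10.5.)
Burden on consumers: $6; on sellers: $4.5. (They sum to $10.5.)
The less price-elastic side of the market bears the larger share of a per-unit tax.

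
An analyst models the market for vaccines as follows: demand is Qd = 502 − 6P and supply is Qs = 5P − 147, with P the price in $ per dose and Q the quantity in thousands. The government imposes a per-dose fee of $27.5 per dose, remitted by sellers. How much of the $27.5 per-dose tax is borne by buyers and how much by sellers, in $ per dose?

Before the tax: set 502 − 6P = 5P − 147 → P* = $59, Q* = 148.
With the tax collected from sellers, supply shifts: Qs = 5(P − 27.5) − 147.
Solving gives Q = 73 with buyers paying $71.5 and sellers receiving $44 (the $27.5 wedge).
Burden on buyers: $12.5; on sellers: $15. (They sum to $27.5.)
The less price-elastic side of the market bears the larger share of a per-unit tax.

Buyers bear $12.5 per dose; sellers bear $15 per dose.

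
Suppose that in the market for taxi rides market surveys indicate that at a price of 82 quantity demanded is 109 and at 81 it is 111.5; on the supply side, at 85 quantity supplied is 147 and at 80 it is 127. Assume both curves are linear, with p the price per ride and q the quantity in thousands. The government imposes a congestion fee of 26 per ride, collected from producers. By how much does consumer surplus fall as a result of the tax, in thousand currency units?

Consumer surplus falls by 1584 thousand.

Demand slope: (111.5 − 109)/(81 − 82) = -2.5, so qd = 314 − 2.5p.
Supply slope: (127 − 147)/(80 − 85) = 4, so qs = 4p − 193.
Before the tax: set 314 − 2.5p = 4p − 193 → p* = 78, q* = 119.
With the tax collected from producers, supply shifts: qs = 4(p − 26) − 193.
Solving gives q = 79 with consumers paying 94 and producers receiving 68 (the 26 wedge).
ΔCS is the trapezoid between Q = 79 and Q = 119 of height 16: ½ · (119 + 79) · 16 = 1584.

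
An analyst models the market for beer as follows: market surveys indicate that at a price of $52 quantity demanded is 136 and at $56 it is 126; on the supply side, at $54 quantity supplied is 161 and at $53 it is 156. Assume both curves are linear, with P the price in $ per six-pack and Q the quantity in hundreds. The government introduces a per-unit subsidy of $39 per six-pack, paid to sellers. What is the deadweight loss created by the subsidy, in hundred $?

Demand slope: (126 − 136)/(56 − 52) = -2.5, so Qd = 266 − 2.5P.
Supply slope: (156 − 161)/(53 − 54) = 5, so Qs = 5P − 109.
Before the subsidy: set 266 − 2.5P = 5P − 109 → P* = $50, Q* = 141.
With a per-unit subsidy paid to sellers, each receives P + 39 per unit sold, so supply becomes Qs = 5(P + 39) − 109.
Solving gives Q = 206 with consumers paying $24 and sellers receiving $63 (the $39 wedge).
Quantity rises by |ΔQ| = |141 − 206| = 65.
DWL = ½ · t · |ΔQ| = ½ · 39 · 65 = $1267.5.

Deadweight loss = $1267.5 hundred.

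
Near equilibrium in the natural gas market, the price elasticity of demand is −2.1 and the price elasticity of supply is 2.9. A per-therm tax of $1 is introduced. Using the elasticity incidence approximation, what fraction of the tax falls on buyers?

Buyers' share ≈ 0.58.

Incidence ratio: buyers' share ≈ εs / (εs + |εd|) = 2.9 / (2.9 + 2.1) = 0.58.
Supply is the more elastic side, so buyers bear the larger share.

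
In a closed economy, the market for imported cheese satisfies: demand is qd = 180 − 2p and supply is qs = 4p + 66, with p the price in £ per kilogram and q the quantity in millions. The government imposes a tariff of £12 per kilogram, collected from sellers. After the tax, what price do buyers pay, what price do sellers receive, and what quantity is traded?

Buyers pay £27; sellers receive £15; quantity = 126.

Without the tax, 180 − 2p = 4p + 66 gives 6p = 114, so p* = £19 and q* = 142.
With the tax collected from sellers, supply shifts: qs = 4(p − 12) + 66.
Solving gives q = 126 with buyers paying £27 and sellers receiving £15 (the £12 wedge).
The less price-elastic side of the market bears the larger share of a per-unit tax.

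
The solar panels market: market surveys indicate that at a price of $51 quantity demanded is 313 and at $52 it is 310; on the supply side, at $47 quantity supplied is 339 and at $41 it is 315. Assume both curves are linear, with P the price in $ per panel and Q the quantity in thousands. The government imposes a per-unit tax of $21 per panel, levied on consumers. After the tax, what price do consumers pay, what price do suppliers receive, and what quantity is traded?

Consumers pay $57; suppliers receive $36; quantity = 295.

Demand slope: (310 − 313)/(52 − 51) = -3, so Qd = 466 − 3P.
Supply slope: (315 − 339)/(41 − 47) = 4, so Qs = 4P + 151.
Without the tax, 466 − 3P = 4P + 151 gives 7P = 315, so P* = $45 and Q* = 331.
With the tax collected from consumers, demand (in seller-price terms) shifts: Qd = 466 − 3(P + 21).
New equilibrium: consumers pay $57, suppliers receive $36, Q = 295. (Wedge: Pb − Ps = 21.)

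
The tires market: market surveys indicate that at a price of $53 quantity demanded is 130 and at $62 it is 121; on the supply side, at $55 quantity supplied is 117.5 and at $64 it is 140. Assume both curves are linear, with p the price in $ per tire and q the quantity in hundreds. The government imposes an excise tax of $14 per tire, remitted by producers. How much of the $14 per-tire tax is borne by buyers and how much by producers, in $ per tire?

Buyers bear $10 per tire; producers bear $4 per tire.

Demand slope: (121 − 130)/(62 − 53) = -1, so qd = 183 − p.
Supply slope: (140 − 117.5)/(64 − 55) = 2.5, so qs = 2.5p − 20.
Without the tax, 183 − p = 2.5p − 20 gives 3.5p = 203, so p* = $58 and q* = 125.
With the tax collected from producers, supply shifts: qs = 2.5(p − 14) − 20.
New equilibrium: buyers pay $68, producers receive $54, q = 115. (Wedge: pb − ps = 14.)
Burden on buyers: $10; on producers: $4. (They sum to $14.)
The less price-elastic side of the market bears the larger share of a per-unit tax.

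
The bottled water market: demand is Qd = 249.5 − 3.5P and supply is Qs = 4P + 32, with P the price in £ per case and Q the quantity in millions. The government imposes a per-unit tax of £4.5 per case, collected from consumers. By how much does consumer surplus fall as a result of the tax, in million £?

Consumer surplus falls by £345.12 million.

Before the tax: set 249.5 − 3.5P = 4P + 32 → P* = £29, Q* = 148.
With the tax collected from consumers, demand (in seller-price terms) shifts: Qd = 249.5 − 3.5(P + 4.5).
New equilibrium: consumers pay £31.4, sellers receive £26.9, Q = 139.6. (Wedge: Pb − Ps = 4.5.)
ΔCS is the trapezoid between Q = 139.6 and Q = 148 of height £2.4: ½ · (148 + 139.6) · 2.4 = £345.12.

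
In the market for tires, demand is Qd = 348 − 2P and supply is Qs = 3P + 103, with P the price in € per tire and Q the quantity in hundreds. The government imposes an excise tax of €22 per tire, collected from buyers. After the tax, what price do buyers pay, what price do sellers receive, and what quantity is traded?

Buyers pay €62.2; sellers receive €40.2; quantity = 223.6.

Without the tax, 348 − 2P = 3P + 103 gives 5P = 245, so P* = €49 and Q* = 250.
With the tax collected from buyers, demand (in seller-price terms) shifts: Qd = 348 − 2(P + 22).
Solving gives Q = 223.6 with buyers paying €62.2 and sellers receiving €40.2 (the €22 wedge).
The less price-elastic side of the market bears the larger share of a per-unit tax.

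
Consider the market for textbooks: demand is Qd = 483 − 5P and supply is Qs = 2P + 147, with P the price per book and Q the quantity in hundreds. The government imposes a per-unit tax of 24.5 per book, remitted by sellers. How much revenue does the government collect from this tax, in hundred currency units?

Without the tax, 483 − 5P = 2P + 147 gives 7P = 336, so P* = 48 and Q* = 243.
With the tax collected from sellers, supply shifts: Qs = 2(P − 24.5) + 147.
Solving gives Q = 208 with buyers paying 55 and sellers receiving 30.5 (the 24.5 wedge).
Revenue = t · Q = 24.5 · 208 = 5096.

Tax revenue = 5096 hundred.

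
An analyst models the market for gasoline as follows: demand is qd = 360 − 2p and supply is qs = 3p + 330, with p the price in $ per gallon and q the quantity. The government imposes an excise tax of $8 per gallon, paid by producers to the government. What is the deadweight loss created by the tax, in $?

Before the tax: set 360 − 2p = 3p + 330 → p* = $6, q* = 348.
With the tax collected from producers, supply shifts: qs = 3(p − 8) + 330.
Solving gives q = 338.4 with consumers paying $10.8 and producers receiving $2.8 (the $8 wedge).
Quantity falls by |ΔQ| = |348 − 338.4| = 9.6.
DWL = ½ · t · |ΔQ| = ½ · 8 · 9.6 = $38.4.

Deadweight loss = $38.4.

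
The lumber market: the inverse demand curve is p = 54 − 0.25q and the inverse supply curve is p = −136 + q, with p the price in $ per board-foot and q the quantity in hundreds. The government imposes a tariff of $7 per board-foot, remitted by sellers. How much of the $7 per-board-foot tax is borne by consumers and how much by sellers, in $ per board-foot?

Consumers bear $1.4 per board-foot; sellers bear $5.6 per board-foot.

Inverting to q(p) form: qd = 216 − 4p; qs = p + 136.
Without the tax, 216 − 4p = p + 136 gives 5p = 80, so p* = $16 and q* = 152.
With the tax collected from sellers, supply shifts: qs = (p − 7) + 136.
Solving gives q = 146.4 with consumers paying $17.4 and sellers receiving $10.4 (the $7 wedge).
Burden on consumers: $1.4; on sellers: $5.6. (They sum to $7.)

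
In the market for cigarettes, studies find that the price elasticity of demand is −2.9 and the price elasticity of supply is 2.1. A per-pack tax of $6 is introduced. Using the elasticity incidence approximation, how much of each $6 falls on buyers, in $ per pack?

Buyers bear ≈ $2.52 per pack.

Incidence ratio: buyers' share ≈ εs / (εs + |εd|) = 2.1 / (2.1 + 2.9) = 0.42.
So buyers bear ≈ 0.42 × $6 = $2.52; suppliers bear $3.48.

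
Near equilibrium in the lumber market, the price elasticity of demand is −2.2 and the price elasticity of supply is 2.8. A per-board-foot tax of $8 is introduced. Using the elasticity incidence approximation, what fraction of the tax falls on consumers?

Consumers' share ≈ 0.56.

Incidence ratio: consumers' share ≈ εs / (εs + |εd|) = 2.8 / (2.8 + 2.2) = 0.56.
Supply is the more elastic side, so consumers bear the larger share.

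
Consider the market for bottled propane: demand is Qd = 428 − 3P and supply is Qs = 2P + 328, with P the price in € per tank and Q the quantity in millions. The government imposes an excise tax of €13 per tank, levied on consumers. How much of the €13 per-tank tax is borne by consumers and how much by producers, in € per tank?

Consumers bear €5.2 per tank; producers bear €7.8 per tank.

Before the tax: set 428 − 3P = 2P + 328 → P* = €20, Q* = 368.
With the tax collected from consumers, demand (in seller-price terms) shifts: Qd = 428 − 3(P + 13).
New equilibrium: consumers pay €25.2, producers receive €12.2, Q = 352.4. (Wedge: Pb − Ps = 13.)
Burden on consumers: €5.2; on producers: €7.8. (They sum to €13.)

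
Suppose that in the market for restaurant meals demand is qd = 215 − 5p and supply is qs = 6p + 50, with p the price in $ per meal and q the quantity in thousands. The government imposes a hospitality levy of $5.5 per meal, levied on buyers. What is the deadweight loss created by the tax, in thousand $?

Without the tax, 215 − 5p = 6p + 50 gives 11p = 165, so p* = $15 and q* = 140.
With the tax collected from buyers, demand (in seller-price terms) shifts: qd = 215 − 5(p + 5.5).
New equilibrium: buyers pay $18, producers receive $12.5, q = 125. (Wedge: pb − ps = 5.5.)
Quantity falls by |ΔQ| = |140 − 125| = 15.
DWL = ½ · t · |ΔQ| = ½ · 5.5 · 15 = $41.25.

Deadweight loss = $41.25 thousand.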